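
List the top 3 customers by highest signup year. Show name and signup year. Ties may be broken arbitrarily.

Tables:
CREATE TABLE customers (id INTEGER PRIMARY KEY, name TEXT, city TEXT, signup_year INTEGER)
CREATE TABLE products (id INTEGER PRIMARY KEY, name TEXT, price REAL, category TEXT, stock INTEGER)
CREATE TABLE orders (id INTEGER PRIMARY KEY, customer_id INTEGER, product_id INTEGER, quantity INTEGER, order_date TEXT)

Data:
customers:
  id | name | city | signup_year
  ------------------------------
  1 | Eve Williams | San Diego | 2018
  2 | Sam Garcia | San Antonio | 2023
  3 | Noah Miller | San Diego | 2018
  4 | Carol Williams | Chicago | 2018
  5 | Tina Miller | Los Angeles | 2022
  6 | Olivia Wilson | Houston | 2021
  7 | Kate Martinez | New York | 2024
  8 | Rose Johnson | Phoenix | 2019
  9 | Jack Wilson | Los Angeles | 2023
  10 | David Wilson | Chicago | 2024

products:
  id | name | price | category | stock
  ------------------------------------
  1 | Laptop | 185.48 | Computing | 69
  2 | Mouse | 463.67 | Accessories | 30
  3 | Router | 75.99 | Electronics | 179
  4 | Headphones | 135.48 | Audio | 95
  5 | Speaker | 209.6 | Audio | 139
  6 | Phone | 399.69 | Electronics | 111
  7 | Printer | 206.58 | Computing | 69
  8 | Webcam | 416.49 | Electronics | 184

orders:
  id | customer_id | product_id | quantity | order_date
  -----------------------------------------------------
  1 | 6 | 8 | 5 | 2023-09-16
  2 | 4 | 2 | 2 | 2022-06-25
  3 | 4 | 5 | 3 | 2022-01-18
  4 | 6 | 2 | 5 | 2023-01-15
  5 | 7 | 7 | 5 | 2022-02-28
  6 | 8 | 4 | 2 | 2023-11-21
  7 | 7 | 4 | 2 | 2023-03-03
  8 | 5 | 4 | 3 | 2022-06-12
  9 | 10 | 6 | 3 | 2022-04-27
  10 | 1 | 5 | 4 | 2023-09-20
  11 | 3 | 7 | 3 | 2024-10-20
SELECT name, signup_year FROM customers ORDER BY signup_year DESC LIMIT 3

Execution result:
name | signup_year
Kate Martinez | 2024
David Wilson | 2024
Sam Garcia | 2023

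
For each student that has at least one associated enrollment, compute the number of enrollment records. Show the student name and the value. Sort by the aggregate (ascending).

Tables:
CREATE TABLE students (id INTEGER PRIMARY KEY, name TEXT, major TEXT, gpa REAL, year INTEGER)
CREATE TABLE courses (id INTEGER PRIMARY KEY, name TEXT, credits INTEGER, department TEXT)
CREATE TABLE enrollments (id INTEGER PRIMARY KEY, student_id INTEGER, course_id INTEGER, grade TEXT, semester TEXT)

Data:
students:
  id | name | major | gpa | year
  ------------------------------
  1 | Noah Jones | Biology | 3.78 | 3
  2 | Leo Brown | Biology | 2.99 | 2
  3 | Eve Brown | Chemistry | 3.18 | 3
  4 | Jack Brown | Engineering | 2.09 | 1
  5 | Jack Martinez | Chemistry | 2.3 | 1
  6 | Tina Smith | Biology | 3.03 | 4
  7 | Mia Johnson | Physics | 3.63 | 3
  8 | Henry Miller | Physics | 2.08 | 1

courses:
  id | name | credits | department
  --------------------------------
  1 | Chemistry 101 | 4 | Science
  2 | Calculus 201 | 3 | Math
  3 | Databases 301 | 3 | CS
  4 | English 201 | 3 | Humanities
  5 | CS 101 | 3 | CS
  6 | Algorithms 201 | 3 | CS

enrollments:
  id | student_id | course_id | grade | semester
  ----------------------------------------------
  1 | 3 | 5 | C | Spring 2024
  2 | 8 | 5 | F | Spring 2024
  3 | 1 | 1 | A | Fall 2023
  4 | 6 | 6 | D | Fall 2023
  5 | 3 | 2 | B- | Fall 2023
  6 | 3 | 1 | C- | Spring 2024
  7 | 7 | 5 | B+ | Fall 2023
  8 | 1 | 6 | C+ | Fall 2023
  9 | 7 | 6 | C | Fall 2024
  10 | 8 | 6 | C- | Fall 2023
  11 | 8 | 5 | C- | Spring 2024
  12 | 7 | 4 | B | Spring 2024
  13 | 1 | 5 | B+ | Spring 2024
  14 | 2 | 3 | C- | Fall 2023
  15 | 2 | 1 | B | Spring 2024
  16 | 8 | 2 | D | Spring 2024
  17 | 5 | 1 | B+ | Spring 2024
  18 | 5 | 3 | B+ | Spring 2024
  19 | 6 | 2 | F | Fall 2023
SELECT p.name, COUNT(*) AS n FROM enrollments c JOIN students p ON c.student_id = p.id GROUP BY p.id, p.name ORDER BY n ASC

Execution result:
name | n
Leo Brown | 2
Jack Martinez | 2
Tina Smith | 2
Noah Jones | 3
Eve Brown | 3
Mia Johnson | 3
Henry Miller | 4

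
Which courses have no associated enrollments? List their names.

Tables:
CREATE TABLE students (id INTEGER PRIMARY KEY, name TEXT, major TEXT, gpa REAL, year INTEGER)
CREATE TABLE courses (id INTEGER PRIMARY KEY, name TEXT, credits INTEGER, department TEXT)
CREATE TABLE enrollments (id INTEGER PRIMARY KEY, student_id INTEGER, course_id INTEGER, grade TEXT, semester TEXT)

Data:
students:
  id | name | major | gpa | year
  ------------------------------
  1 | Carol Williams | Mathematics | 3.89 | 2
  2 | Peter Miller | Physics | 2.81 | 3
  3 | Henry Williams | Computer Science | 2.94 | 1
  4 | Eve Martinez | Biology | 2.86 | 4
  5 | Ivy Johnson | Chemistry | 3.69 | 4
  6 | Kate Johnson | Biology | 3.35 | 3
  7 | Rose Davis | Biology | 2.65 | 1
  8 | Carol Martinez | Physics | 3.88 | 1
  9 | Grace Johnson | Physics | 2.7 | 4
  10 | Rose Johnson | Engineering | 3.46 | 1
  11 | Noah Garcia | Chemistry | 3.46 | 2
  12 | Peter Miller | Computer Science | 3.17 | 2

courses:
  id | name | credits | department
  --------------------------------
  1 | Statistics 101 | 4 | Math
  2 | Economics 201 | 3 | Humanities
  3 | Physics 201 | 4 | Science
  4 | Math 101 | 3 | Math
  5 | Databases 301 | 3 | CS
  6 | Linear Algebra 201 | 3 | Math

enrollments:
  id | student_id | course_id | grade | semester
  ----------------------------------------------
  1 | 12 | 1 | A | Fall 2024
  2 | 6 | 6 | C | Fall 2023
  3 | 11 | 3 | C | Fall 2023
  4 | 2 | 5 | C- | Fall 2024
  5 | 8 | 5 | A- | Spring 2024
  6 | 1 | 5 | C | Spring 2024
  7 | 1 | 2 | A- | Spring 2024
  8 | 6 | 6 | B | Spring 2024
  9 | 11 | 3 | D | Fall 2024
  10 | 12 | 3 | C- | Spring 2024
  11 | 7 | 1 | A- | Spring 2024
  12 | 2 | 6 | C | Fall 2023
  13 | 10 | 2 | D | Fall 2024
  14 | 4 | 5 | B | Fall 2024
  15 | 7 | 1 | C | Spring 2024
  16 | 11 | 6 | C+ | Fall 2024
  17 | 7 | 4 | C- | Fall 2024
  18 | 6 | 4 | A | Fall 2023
SELECT p.name FROM courses p LEFT JOIN enrollments c ON c.course_id = p.id WHERE c.id IS NULL

Execution result:
(no rows)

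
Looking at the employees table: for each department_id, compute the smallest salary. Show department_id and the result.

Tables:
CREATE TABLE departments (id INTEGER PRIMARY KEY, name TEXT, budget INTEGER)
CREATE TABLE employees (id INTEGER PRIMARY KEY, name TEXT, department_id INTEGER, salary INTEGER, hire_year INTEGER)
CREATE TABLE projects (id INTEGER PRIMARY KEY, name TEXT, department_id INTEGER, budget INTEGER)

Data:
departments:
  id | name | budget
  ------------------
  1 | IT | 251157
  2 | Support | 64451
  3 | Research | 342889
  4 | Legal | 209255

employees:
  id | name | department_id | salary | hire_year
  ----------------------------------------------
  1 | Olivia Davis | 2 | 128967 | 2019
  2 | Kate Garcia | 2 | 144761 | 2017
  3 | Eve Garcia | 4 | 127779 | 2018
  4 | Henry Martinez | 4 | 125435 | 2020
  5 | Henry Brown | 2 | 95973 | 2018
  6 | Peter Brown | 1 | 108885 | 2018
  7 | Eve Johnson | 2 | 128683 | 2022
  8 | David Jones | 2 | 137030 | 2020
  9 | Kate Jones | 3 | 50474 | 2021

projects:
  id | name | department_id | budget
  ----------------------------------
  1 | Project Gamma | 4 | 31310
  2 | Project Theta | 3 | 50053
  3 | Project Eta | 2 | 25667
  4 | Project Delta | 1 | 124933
SELECT department_id, MIN(salary) AS min_salary FROM employees GROUP BY department_id

Execution result:
department_id | min_salary
1 | 108885
2 | 95973
3 | 50474
4 | 125435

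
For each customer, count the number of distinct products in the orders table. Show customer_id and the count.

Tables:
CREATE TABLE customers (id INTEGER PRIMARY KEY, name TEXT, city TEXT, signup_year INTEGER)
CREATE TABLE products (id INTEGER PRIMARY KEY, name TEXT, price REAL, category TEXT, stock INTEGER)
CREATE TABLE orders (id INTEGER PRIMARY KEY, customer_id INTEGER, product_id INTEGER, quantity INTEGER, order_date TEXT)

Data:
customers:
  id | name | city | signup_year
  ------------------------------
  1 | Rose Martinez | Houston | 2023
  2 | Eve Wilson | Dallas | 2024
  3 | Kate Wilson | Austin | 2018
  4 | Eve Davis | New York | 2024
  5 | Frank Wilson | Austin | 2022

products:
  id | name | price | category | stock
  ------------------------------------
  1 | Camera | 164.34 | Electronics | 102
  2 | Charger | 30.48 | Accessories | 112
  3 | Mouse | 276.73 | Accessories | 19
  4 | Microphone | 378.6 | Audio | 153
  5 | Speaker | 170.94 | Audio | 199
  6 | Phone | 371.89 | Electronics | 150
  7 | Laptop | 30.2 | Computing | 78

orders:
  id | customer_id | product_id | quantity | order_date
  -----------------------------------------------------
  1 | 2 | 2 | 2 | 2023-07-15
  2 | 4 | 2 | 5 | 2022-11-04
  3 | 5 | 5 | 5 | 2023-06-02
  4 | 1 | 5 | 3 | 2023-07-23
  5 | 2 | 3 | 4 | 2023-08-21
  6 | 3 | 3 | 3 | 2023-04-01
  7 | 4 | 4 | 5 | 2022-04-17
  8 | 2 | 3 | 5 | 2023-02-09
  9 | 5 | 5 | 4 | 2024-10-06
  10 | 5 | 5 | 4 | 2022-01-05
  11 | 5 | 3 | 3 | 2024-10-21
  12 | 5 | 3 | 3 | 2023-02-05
SELECT customer_id, COUNT(DISTINCT product_id) AS distinct_product_count FROM orders GROUP BY customer_id

Execution result:
customer_id | distinct_product_count
1 | 1
2 | 2
3 | 1
4 | 2
5 | 2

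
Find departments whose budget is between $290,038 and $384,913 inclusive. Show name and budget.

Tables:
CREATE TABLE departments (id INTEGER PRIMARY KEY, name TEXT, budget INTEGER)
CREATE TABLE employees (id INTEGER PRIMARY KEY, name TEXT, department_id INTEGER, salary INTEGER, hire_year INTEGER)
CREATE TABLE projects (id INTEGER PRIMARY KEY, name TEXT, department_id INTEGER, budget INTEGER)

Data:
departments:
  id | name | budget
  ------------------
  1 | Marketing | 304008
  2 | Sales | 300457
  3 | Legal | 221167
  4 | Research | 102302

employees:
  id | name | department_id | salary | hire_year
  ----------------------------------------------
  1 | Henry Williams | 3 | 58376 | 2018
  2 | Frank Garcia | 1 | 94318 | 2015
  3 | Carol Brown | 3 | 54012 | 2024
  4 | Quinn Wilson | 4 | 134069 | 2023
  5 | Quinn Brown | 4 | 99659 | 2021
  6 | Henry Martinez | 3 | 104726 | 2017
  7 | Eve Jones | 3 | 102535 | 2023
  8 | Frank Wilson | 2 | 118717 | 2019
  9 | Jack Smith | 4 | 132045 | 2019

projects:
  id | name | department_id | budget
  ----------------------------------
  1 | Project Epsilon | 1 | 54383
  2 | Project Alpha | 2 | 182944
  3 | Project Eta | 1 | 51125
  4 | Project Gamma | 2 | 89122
SELECT name, budget FROM departments WHERE budget BETWEEN 290038 AND 384913

Execution result:
name | budget
Marketing | 304008
Sales | 300457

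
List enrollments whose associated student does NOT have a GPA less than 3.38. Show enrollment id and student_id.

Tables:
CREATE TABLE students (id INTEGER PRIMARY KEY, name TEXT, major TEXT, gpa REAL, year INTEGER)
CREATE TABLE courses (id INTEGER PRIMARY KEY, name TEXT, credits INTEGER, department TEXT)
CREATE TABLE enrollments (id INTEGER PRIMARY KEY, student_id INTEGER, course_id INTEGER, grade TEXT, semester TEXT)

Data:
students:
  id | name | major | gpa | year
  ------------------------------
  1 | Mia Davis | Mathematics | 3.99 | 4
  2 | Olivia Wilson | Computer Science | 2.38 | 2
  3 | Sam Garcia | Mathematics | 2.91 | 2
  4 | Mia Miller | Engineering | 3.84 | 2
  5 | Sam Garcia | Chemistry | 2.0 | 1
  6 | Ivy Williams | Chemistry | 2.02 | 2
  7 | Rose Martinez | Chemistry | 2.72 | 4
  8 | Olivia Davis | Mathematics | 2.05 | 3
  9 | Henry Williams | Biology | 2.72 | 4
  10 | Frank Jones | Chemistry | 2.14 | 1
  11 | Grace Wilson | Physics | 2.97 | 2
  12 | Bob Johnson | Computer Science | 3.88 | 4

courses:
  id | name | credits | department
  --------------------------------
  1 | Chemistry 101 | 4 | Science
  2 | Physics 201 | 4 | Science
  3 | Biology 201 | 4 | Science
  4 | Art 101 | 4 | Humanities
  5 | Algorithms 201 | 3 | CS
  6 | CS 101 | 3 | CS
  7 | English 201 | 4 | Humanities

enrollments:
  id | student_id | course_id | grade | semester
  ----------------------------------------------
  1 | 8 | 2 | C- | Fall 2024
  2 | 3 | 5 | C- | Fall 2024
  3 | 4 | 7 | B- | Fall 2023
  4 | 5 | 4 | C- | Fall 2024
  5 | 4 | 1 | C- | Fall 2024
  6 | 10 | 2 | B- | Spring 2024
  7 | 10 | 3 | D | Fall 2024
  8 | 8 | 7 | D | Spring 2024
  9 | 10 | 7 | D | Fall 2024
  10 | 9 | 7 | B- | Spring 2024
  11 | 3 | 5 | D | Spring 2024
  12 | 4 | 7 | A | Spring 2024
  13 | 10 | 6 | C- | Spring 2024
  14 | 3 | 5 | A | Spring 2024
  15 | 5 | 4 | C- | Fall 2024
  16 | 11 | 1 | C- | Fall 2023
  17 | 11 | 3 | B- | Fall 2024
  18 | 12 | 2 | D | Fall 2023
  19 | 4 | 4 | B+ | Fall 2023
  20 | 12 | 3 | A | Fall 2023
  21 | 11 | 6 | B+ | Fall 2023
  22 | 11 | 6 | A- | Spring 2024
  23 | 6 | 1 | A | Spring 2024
SELECT id, student_id FROM enrollments WHERE student_id NOT IN (SELECT id FROM students WHERE gpa < 3.38)

Execution result:
id | student_id
3 | 4
5 | 4
12 | 4
18 | 12
19 | 4
20 | 12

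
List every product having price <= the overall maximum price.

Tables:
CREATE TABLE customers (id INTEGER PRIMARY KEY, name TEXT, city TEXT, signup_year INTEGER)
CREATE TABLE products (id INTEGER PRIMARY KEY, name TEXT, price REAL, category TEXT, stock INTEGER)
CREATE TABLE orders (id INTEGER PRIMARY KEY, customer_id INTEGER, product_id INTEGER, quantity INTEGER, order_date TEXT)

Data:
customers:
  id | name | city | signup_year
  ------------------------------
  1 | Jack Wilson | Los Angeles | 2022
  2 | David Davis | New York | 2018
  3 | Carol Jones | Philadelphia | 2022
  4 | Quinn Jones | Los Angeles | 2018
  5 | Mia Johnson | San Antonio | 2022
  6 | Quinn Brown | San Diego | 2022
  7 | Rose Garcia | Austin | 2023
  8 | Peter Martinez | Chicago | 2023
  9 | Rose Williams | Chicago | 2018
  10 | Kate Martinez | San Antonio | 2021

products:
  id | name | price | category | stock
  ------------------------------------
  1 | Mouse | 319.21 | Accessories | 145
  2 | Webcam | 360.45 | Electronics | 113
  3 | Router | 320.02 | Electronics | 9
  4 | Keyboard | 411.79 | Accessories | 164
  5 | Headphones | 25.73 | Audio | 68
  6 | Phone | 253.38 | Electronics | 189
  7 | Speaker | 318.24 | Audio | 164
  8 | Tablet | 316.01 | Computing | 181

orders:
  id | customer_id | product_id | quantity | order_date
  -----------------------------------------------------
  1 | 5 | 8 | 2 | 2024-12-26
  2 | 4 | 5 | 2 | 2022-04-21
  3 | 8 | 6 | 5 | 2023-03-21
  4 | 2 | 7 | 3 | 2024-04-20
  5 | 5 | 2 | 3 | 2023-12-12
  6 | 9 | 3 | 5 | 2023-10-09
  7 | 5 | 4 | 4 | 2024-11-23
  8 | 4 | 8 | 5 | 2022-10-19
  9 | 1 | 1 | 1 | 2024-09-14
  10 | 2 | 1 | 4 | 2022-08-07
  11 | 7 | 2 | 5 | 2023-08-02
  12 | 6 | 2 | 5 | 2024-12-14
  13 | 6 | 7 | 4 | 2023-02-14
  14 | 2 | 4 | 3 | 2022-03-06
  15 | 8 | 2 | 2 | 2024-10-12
SELECT name, price FROM products WHERE price <= (SELECT MAX(price) FROM products)

Execution result:
name | price
Mouse | 319.21
Webcam | 360.45
Router | 320.02
Keyboard | 411.79
Headphones | 25.73
Phone | 253.38
Speaker | 318.24
Tablet | 316.01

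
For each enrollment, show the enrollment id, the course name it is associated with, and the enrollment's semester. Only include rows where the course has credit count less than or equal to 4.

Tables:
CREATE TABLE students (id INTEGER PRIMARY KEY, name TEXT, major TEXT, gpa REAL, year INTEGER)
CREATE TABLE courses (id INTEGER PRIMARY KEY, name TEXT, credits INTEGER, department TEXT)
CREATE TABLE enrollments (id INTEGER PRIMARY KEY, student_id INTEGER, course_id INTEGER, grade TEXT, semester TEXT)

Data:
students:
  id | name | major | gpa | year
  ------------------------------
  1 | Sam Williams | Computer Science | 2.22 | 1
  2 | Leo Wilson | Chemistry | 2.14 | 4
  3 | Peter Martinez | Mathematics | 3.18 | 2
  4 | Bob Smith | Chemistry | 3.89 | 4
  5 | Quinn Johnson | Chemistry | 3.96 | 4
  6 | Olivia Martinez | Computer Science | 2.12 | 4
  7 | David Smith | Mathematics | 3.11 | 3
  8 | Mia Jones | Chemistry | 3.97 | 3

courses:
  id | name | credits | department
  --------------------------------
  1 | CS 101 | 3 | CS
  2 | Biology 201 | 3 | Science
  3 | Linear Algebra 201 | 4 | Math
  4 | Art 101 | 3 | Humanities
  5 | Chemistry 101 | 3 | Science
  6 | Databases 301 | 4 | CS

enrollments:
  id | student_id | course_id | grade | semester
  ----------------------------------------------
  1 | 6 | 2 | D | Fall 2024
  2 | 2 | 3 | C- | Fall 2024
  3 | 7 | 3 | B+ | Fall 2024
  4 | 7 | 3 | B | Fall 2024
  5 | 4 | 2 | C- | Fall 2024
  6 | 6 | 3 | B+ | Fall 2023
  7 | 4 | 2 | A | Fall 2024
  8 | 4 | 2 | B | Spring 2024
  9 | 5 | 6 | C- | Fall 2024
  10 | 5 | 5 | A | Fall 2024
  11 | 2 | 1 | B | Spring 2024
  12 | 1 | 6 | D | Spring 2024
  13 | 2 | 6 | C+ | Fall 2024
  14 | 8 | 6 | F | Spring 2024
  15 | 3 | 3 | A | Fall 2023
SELECT c.id, p.name AS course, c.semester FROM enrollments c JOIN courses p ON c.course_id = p.id WHERE p.credits <= 4

Execution result:
id | course | semester
1 | Biology 201 | Fall 2024
2 | Linear Algebra 201 | Fall 2024
3 | Linear Algebra 201 | Fall 2024
4 | Linear Algebra 201 | Fall 2024
5 | Biology 201 | Fall 2024
6 | Linear Algebra 201 | Fall 2023
7 | Biology 201 | Fall 2024
8 | Biology 201 | Spring 2024
9 | Databases 301 | Fall 2024
10 | Chemistry 101 | Fall 2024
11 | CS 101 | Spring 2024
12 | Databases 301 | Spring 2024
13 | Databases 301 | Fall 2024
14 | Databases 301 | Spring 2024
15 | Linear Algebra 201 | Fall 2023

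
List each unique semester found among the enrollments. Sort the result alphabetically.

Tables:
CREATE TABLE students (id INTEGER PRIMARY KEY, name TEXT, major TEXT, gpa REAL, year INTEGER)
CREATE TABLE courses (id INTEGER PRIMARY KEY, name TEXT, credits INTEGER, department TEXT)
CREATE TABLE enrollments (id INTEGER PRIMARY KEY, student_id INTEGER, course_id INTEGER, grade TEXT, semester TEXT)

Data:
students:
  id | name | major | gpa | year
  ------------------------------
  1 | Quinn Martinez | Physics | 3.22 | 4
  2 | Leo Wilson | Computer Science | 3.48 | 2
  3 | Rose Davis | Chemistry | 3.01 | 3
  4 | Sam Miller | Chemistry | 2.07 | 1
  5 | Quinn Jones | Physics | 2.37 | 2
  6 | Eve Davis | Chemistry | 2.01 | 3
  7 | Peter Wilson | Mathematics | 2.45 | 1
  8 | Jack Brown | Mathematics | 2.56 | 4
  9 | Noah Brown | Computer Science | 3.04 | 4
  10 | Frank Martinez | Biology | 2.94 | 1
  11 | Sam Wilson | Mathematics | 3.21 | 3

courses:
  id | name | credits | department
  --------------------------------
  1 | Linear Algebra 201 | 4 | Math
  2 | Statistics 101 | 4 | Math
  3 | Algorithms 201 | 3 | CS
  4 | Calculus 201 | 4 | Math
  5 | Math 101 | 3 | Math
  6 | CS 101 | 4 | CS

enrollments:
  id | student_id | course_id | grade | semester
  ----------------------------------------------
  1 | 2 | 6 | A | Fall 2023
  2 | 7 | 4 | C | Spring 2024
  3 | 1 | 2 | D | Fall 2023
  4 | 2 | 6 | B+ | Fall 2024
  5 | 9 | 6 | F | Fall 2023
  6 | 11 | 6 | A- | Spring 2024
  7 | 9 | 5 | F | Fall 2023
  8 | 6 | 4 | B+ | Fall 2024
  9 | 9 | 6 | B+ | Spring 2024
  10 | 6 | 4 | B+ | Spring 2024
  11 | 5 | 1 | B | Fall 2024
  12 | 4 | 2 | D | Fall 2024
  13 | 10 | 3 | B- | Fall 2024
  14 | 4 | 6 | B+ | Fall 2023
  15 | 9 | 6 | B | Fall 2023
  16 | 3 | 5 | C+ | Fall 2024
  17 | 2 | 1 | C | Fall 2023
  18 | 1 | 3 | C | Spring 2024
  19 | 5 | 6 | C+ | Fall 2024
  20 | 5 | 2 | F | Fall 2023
SELECT DISTINCT semester FROM enrollments ORDER BY semester

Execution result:
semester
Fall 2023
Fall 2024
Spring 2024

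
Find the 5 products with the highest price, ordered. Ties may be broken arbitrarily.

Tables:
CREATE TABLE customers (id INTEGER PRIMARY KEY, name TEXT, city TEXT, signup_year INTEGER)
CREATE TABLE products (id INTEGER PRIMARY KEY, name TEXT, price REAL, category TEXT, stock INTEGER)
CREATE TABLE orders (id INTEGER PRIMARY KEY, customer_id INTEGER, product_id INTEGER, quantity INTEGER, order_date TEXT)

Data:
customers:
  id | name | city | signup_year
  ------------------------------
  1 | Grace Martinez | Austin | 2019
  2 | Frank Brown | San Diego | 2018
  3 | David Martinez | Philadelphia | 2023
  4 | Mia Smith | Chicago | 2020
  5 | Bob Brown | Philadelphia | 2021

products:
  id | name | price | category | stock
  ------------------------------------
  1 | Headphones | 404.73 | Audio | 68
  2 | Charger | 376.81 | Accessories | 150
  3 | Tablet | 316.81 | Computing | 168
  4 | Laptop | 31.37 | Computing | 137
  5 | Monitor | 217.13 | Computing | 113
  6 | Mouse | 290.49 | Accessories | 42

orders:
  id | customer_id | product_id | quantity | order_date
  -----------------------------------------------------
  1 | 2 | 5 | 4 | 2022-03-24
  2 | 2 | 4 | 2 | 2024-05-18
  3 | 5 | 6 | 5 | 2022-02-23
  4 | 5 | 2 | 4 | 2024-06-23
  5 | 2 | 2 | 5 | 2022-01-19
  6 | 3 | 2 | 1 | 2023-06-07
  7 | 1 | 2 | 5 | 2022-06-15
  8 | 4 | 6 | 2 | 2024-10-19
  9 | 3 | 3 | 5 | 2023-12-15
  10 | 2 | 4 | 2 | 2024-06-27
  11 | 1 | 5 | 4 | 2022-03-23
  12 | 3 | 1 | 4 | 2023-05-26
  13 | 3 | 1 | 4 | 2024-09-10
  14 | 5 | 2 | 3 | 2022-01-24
SELECT name, price FROM products ORDER BY price DESC LIMIT 5

Execution result:
name | price
Headphones | 404.73
Charger | 376.81
Tablet | 316.81
Mouse | 290.49
Monitor | 217.13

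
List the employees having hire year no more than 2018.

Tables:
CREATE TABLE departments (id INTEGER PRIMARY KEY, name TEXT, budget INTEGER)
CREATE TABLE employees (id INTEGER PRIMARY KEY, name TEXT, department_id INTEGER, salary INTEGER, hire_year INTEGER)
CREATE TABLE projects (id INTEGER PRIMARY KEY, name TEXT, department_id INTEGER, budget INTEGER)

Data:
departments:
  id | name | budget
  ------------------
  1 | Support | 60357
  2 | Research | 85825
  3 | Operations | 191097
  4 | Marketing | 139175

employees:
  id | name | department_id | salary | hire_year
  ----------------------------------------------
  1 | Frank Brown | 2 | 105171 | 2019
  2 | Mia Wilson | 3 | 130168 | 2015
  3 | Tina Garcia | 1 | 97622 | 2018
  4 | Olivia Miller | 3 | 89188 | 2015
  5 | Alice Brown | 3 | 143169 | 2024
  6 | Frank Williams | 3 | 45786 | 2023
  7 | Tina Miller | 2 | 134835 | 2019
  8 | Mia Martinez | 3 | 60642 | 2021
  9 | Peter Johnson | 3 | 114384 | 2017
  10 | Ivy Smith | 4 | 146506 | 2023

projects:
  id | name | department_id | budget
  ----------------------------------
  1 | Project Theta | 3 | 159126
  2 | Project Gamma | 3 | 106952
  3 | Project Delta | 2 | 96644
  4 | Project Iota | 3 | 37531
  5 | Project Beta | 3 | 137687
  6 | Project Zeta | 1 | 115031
SELECT name, hire_year FROM employees WHERE hire_year <= 2018

Execution result:
name | hire_year
Mia Wilson | 2015
Tina Garcia | 2018
Olivia Miller | 2015
Peter Johnson | 2017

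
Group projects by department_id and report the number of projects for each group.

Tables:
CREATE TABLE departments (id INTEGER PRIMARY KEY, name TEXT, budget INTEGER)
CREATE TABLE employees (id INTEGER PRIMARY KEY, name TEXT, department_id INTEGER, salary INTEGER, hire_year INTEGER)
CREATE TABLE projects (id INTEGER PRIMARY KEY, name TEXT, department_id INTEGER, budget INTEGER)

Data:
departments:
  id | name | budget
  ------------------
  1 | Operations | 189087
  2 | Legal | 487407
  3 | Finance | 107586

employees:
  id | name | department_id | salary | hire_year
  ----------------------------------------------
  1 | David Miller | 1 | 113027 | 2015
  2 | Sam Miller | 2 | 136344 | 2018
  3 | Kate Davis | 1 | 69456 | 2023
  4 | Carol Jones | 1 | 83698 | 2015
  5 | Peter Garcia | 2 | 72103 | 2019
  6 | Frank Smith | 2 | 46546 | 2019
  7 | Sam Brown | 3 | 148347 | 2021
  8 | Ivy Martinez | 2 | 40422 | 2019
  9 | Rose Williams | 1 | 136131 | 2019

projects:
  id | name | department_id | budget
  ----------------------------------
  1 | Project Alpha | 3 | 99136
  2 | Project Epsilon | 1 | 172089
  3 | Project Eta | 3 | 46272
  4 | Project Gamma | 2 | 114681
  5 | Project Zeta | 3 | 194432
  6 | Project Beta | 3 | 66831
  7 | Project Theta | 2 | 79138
SELECT department_id, COUNT(*) AS n FROM projects GROUP BY department_id

Execution result:
department_id | n
1 | 1
2 | 2
3 | 4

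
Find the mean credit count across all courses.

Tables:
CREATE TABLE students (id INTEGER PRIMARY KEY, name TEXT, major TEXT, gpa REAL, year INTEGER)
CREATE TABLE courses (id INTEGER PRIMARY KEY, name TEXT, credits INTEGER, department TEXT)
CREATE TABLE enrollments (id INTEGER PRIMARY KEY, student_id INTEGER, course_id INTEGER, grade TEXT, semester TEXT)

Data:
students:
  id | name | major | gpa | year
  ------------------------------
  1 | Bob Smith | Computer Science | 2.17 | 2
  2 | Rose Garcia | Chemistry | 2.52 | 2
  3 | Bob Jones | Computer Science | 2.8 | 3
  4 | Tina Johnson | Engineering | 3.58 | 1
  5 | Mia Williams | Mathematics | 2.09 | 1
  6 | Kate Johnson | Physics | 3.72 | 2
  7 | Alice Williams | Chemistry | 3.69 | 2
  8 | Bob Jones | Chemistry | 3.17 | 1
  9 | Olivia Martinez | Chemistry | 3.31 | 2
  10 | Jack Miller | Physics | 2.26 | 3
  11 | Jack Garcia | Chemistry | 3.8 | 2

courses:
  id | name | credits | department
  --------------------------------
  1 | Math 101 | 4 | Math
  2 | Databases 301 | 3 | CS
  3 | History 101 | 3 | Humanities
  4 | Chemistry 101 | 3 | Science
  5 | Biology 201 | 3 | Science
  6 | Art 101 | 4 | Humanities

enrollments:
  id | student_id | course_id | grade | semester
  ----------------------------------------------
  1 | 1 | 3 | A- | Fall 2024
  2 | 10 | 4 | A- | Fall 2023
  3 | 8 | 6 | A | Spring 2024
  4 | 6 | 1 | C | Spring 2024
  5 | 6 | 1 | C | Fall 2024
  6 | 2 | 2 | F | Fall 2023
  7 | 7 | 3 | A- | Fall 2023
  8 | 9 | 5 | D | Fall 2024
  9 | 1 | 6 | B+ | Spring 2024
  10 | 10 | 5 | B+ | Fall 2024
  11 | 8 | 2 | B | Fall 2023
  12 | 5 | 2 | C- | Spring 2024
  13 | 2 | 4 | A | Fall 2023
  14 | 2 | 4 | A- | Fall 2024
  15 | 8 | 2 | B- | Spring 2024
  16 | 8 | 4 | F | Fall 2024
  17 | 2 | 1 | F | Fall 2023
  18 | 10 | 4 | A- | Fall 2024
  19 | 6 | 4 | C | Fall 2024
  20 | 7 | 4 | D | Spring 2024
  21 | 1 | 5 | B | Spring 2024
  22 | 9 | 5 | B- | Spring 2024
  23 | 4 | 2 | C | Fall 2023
SELECT AVG(credits) FROM courses

Execution result:
3.33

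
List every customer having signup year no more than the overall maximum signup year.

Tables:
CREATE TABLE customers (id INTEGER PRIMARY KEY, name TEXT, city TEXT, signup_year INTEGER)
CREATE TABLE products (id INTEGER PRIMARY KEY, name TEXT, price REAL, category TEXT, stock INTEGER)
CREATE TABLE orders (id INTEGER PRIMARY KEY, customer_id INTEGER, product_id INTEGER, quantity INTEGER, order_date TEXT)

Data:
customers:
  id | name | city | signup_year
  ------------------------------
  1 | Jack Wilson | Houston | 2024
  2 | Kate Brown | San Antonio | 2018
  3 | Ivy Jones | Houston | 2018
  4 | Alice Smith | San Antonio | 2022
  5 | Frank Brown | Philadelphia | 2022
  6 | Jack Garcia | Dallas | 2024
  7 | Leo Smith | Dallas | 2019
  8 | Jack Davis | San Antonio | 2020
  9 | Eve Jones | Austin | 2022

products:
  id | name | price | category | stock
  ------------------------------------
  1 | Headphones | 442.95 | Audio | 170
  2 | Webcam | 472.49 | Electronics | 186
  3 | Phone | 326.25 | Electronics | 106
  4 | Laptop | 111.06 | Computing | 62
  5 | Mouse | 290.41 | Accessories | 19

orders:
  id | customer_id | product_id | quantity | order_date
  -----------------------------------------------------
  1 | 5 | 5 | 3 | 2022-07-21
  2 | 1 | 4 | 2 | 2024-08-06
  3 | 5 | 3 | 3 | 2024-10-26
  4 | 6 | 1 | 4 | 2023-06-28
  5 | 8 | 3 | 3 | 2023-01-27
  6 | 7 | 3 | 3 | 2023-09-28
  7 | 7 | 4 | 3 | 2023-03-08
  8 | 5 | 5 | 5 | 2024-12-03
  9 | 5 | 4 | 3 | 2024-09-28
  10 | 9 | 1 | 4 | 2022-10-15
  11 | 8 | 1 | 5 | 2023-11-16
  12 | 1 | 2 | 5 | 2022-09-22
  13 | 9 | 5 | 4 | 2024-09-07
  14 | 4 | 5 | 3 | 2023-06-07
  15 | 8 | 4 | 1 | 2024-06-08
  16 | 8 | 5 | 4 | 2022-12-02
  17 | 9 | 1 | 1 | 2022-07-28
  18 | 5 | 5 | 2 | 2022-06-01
SELECT name, signup_year FROM customers WHERE signup_year <= (SELECT MAX(signup_year) FROM customers)

Execution result:
name | signup_year
Jack Wilson | 2024
Kate Brown | 2018
Ivy Jones | 2018
Alice Smith | 2022
Frank Brown | 2022
Jack Garcia | 2024
Leo Smith | 2019
Jack Davis | 2020
Eve Jones | 2022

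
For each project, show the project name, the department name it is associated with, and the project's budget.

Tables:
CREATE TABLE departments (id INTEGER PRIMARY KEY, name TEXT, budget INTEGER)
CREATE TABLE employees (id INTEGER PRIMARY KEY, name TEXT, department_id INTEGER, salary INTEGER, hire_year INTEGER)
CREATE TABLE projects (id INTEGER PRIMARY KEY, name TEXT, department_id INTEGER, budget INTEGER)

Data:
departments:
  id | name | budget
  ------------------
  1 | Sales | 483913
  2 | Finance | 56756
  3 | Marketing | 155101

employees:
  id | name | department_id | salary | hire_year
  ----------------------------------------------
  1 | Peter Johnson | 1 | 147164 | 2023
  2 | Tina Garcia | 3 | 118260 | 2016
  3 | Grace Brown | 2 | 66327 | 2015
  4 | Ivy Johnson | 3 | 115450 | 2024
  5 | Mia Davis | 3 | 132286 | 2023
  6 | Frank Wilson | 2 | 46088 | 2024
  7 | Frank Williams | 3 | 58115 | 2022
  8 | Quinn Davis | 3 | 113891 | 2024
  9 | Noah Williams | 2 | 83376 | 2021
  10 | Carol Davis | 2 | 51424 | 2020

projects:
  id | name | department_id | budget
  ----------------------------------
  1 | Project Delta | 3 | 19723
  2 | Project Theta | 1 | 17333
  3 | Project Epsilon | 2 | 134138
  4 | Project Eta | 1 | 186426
SELECT c.name, p.name AS department, c.budget FROM projects c JOIN departments p ON c.department_id = p.id

Execution result:
name | department | budget
Project Delta | Marketing | 19723
Project Theta | Sales | 17333
Project Epsilon | Finance | 134138
Project Eta | Sales | 186426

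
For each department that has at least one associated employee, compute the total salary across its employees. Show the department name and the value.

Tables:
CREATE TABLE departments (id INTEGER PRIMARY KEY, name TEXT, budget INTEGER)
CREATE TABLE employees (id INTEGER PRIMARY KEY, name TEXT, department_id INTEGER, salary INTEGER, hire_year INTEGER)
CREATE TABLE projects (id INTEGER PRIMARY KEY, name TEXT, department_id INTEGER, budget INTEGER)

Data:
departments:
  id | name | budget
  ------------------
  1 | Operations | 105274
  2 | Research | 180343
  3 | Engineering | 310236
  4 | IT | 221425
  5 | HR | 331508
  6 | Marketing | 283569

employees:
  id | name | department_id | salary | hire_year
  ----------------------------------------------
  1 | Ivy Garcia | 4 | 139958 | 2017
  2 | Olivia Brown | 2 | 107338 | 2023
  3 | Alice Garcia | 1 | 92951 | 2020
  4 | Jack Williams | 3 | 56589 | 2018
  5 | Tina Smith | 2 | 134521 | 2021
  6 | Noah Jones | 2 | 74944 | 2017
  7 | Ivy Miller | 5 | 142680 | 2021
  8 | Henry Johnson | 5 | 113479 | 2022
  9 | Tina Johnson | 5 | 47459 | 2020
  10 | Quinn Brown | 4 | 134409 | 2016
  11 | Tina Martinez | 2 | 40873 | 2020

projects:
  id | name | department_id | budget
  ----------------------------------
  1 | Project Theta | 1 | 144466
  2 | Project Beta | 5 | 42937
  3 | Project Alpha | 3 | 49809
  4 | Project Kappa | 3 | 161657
SELECT p.name, SUM(c.salary) AS sum_salary FROM employees c JOIN departments p ON c.department_id = p.id GROUP BY p.id, p.name

Execution result:
name | sum_salary
Operations | 92951
Research | 357676
Engineering | 56589
IT | 274367
HR | 303618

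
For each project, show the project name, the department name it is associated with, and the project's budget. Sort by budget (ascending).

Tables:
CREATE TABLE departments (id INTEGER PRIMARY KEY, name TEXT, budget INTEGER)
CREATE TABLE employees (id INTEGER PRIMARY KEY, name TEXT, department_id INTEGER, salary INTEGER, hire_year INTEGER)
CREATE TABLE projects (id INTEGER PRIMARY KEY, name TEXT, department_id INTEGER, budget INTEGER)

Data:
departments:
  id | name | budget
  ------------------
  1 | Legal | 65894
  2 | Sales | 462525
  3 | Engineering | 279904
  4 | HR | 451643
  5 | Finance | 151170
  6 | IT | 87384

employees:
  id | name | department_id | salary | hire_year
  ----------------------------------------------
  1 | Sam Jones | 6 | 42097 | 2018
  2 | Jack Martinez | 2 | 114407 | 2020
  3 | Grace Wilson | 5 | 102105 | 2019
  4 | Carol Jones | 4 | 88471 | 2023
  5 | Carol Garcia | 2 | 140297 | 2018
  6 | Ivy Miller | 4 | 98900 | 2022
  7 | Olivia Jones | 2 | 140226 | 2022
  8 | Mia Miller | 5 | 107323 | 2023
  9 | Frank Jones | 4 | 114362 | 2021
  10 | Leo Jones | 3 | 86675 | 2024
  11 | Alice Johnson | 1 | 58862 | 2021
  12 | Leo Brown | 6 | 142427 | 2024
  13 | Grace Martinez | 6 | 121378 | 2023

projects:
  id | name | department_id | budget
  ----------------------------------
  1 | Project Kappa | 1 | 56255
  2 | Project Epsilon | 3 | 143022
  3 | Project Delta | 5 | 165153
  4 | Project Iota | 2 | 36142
SELECT c.name, p.name AS department, c.budget FROM projects c JOIN departments p ON c.department_id = p.id ORDER BY c.budget ASC

Execution result:
name | department | budget
Project Iota | Sales | 36142
Project Kappa | Legal | 56255
Project Epsilon | Engineering | 143022
Project Delta | Finance | 165153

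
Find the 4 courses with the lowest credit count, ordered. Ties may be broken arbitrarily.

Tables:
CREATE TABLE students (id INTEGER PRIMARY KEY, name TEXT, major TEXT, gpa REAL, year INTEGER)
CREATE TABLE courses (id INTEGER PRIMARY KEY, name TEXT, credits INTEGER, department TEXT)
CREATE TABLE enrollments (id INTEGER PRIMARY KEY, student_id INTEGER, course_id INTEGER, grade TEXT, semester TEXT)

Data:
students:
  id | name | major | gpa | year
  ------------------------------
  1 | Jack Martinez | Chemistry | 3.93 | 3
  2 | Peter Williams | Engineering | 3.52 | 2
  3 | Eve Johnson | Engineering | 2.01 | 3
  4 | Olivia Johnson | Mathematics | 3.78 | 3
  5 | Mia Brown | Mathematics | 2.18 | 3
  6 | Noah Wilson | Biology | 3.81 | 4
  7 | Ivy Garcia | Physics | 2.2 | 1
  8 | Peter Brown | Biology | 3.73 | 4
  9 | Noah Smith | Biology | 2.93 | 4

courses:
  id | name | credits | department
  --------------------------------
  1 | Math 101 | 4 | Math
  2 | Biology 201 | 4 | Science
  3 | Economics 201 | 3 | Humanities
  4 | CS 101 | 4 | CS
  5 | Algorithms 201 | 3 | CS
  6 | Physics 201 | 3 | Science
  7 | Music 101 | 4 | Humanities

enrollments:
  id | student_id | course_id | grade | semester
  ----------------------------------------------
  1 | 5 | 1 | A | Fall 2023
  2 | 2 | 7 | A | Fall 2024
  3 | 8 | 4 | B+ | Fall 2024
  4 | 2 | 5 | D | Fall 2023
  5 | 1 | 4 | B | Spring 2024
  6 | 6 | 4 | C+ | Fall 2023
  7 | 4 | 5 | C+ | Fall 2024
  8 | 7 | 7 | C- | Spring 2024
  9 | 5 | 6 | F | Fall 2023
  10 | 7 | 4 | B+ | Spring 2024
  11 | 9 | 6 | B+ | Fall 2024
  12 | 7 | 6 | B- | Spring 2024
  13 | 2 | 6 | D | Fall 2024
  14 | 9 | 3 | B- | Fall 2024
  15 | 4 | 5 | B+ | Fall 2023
SELECT name, credits FROM courses ORDER BY credits ASC LIMIT 4

Execution result:
name | credits
Economics 201 | 3
Algorithms 201 | 3
Physics 201 | 3
Math 101 | 4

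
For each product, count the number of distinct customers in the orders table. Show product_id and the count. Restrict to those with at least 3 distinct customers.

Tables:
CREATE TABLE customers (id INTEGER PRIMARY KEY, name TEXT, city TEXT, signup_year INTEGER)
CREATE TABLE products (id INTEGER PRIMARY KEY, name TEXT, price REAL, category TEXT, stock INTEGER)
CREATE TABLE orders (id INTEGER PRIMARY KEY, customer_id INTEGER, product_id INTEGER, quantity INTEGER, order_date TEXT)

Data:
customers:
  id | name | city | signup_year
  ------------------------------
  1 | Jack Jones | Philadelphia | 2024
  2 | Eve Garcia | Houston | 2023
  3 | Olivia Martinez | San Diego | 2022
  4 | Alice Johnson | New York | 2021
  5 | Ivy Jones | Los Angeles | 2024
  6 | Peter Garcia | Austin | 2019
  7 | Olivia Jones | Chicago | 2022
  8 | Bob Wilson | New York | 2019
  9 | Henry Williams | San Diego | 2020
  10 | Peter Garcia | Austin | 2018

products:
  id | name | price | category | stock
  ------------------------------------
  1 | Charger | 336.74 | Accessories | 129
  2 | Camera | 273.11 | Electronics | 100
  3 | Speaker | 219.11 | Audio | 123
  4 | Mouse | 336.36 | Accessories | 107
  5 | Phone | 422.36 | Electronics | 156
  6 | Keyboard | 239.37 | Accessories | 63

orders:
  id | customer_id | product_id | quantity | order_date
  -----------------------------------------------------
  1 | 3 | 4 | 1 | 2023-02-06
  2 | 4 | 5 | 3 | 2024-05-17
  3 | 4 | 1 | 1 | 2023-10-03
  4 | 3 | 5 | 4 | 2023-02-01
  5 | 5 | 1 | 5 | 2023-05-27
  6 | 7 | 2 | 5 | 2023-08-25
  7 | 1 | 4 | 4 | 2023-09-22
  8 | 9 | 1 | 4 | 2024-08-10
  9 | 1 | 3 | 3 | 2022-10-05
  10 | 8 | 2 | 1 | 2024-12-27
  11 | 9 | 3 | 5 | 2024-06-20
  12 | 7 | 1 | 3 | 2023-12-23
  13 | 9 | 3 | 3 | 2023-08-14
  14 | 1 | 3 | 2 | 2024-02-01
SELECT product_id, COUNT(DISTINCT customer_id) AS distinct_customer_count FROM orders GROUP BY product_id HAVING COUNT(DISTINCT customer_id) >= 3

Execution result:
product_id | distinct_customer_count
1 | 4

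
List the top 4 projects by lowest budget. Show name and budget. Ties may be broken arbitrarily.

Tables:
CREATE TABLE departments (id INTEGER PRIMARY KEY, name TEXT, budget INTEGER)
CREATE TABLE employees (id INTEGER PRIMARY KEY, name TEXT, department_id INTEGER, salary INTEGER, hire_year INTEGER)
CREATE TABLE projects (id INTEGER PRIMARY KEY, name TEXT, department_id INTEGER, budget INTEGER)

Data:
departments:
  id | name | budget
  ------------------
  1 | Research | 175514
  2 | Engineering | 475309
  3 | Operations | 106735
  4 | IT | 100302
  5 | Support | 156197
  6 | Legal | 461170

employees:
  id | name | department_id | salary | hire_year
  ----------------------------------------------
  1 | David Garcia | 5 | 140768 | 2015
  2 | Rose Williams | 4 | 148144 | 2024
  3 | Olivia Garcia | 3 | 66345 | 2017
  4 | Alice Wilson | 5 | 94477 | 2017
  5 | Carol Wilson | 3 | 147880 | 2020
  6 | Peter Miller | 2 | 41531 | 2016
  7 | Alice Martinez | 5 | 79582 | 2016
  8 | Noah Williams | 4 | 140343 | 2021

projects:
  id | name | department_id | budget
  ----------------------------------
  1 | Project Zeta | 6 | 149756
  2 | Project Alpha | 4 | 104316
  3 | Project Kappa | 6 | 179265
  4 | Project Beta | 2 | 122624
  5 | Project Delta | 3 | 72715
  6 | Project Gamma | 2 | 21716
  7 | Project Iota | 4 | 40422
SELECT name, budget FROM projects ORDER BY budget ASC LIMIT 4

Execution result:
name | budget
Project Gamma | 21716
Project Iota | 40422
Project Delta | 72715
Project Alpha | 104316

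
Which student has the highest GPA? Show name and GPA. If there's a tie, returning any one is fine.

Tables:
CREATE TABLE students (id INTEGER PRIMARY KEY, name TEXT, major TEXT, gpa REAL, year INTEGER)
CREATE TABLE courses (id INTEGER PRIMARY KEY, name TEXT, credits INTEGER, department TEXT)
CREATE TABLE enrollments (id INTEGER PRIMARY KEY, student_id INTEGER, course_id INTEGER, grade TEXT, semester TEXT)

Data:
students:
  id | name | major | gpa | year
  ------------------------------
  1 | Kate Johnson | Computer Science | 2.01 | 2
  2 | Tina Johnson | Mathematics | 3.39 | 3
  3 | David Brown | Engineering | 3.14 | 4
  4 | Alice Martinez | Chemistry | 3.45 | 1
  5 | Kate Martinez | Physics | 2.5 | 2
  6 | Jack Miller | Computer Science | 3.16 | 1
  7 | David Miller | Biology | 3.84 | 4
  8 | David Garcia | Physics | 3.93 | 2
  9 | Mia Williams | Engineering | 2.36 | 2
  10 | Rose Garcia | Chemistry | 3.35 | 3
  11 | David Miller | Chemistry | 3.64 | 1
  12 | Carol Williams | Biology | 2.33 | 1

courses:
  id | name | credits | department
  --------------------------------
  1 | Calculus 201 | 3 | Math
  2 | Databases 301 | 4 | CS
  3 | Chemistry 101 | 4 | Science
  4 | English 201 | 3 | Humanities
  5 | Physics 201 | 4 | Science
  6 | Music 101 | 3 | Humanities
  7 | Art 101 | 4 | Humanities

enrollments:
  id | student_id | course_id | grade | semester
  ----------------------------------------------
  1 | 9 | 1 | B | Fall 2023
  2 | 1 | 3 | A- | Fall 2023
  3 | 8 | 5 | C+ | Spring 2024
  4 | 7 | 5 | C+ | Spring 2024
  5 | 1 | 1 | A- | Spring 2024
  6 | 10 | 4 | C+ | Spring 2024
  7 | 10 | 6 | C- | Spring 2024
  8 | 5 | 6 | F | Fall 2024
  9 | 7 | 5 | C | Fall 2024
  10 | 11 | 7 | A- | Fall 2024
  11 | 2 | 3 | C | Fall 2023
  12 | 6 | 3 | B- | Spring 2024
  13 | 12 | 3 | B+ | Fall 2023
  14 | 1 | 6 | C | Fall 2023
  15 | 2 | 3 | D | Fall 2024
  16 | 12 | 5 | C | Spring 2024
SELECT name, gpa FROM students ORDER BY gpa DESC LIMIT 1

Execution result:
name | gpa
David Garcia | 3.93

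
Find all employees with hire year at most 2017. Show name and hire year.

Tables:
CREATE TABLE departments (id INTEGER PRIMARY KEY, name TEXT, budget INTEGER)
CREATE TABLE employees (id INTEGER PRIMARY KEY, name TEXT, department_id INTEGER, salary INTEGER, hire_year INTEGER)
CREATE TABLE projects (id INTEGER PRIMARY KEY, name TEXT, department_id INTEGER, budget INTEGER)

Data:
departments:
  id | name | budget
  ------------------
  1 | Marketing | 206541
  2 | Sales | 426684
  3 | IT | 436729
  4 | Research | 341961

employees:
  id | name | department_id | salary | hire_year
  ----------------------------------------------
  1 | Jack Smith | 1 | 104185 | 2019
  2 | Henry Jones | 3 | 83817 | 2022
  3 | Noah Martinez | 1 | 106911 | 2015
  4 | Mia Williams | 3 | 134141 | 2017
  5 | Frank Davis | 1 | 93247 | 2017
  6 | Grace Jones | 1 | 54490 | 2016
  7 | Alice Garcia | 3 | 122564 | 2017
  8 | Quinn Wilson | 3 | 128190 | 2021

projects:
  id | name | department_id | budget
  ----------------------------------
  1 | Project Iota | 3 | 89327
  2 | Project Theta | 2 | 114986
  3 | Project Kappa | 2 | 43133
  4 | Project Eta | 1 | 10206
SELECT name, hire_year FROM employees WHERE hire_year <= 2017

Execution result:
name | hire_year
Noah Martinez | 2015
Mia Williams | 2017
Frank Davis | 2017
Grace Jones | 2016
Alice Garcia | 2017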